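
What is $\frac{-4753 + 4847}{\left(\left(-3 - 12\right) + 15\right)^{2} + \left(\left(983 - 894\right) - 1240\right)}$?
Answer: $- \frac{94}{1151} \approx -0.081668$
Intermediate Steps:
$\frac{-4753 + 4847}{\left(\left(-3 - 12\right) + 15\right)^{2} + \left(\left(983 - 894\right) - 1240\right)} = \frac{94}{\left(\left(-3 - 12\right) + 15\right)^{2} + \left(89 - 1240\right)} = \frac{94}{\left(-15 + 15\right)^{2} - 1151} = \frac{94}{0^{2} - 1151} = \frac{94}{0 - 1151} = \frac{94}{-1151} = 94 \left(- \frac{1}{1151}\right) = - \frac{94}{1151}$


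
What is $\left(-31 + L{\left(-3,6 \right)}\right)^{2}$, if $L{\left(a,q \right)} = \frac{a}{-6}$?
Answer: $\frac{3721}{4} \approx 930.25$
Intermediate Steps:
$L{\left(a,q \right)} = - \frac{a}{6}$ ($L{\left(a,q \right)} = a \left(- \frac{1}{6}\right) = - \frac{a}{6}$)
$\left(-31 + L{\left(-3,6 \right)}\right)^{2} = \left(-31 - - \frac{1}{2}\right)^{2} = \left(-31 + \frac{1}{2}\right)^{2} = \left(- \frac{61}{2}\right)^{2} = \frac{3721}{4}$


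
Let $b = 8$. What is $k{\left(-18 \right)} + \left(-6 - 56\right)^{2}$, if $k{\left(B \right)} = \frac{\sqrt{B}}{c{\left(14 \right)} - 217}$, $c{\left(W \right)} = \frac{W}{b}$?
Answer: $3844 - \frac{4 i \sqrt{2}}{287} \approx 3844.0 - 0.01971 i$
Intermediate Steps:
$c{\left(W \right)} = \frac{W}{8}$
$k{\left(B \right)} = - \frac{4 \sqrt{B}}{861}$ ($k{\left(B \right)} = \frac{\sqrt{B}}{\frac{1}{8} \cdot 14 - 217} = \frac{\sqrt{B}}{\frac{7}{4} - 217} = \frac{\sqrt{B}}{- \frac{861}{4}} = - \frac{4 \sqrt{B}}{861}$)
$k{\left(-18 \right)} + \left(-6 - 56\right)^{2} = - \frac{4 \sqrt{-18}}{861} + \left(-6 - 56\right)^{2} = - \frac{4 \cdot 3 i \sqrt{2}}{861} + \left(-62\right)^{2} = - \frac{4 i \sqrt{2}}{287} + 3844 = 3844 - \frac{4 i \sqrt{2}}{287}$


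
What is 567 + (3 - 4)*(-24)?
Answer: 591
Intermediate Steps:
567 + (3 - 4)*(-24) = 567 - 1*(-24) = 567 + 24 = 591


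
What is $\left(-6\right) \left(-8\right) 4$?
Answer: $192$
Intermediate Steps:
$\left(-6\right) \left(-8\right) 4 = 48 \cdot 4 = 192$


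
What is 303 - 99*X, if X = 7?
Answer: -390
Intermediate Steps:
303 - 99*X = 303 - 99*7 = 303 - 693 = -390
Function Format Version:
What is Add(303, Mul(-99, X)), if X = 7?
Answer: -390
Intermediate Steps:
Add(303, Mul(-99, X)) = Add(303, Mul(-99, 7)) = Add(303, -693) = -390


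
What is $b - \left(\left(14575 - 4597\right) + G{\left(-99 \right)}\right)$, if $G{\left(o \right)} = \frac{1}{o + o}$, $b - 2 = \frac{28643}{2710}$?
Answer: $- \frac{1336812014}{134145} \approx -9965.4$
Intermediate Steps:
$b = \frac{34063}{2710}$ ($b = 2 + \frac{28643}{2710} = \frac{34063}{2710} \approx 12.569$)
$G{\left(o \right)} = \frac{1}{2 o}$
$b - \left(\left(14575 - 4597\right) + G{\left(-99 \right)}\right) = \frac{34063}{2710} - \left(\left(14575 - 4597\right) + \frac{1}{2 \left(-99\right)}\right) = \frac{34063}{2710} - \left(9978 + \frac{1}{2} \left(- \frac{1}{99}\right)\right) = \frac{34063}{2710} - \left(9978 - \frac{1}{198}\right) = \frac{34063}{2710} - \frac{1975643}{198} = - \frac{1336812014}{134145}$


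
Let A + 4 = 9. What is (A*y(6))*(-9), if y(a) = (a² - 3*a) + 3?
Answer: -945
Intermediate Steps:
A = 5 (A = -4 + 9 = 5)
y(a) = 3 + a² - 3*a
(A*y(6))*(-9) = (5*(3 + 6² - 3*6))*(-9) = (5*(3 + 36 - 18))*(-9) = (5*21)*(-9) = 105*(-9) = -945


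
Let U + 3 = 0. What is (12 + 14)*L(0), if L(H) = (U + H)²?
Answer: 234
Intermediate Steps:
U = -3 (U = -3 + 0 = -3)
L(H) = (-3 + H)²
(12 + 14)*L(0) = (12 + 14)*(-3 + 0)² = 26*(-3)² = 26*9 = 234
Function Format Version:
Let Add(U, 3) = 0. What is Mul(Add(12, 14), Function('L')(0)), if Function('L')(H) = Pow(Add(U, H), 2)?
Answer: 234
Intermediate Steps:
U = -3 (U = Add(-3, 0) = -3)
Function('L')(H) = Pow(Add(-3, H), 2)
Mul(Add(12, 14), Function('L')(0)) = Mul(Add(12, 14), Pow(Add(-3, 0), 2)) = Mul(26, Pow(-3, 2)) = Mul(26, 9) = 234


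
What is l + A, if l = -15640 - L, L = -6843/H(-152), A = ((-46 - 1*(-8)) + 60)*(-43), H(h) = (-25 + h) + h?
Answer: -5463637/329 ≈ -16607.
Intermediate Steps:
H(h) = -25 + 2*h
A = -946 (A = ((-46 + 8) + 60)*(-43) = (-38 + 60)*(-43) = 22*(-43) = -946)
L = 6843/329 (L = -6843/(-25 + 2*(-152)) = -6843/(-25 - 304) = -6843/(-329) = -6843*(-1/329) = 6843/329 ≈ 20.799)
l = -5152403/329 (l = -15640 - 1*6843/329 = -15640 - 6843/329 = -5152403/329 ≈ -15661.)
l + A = -5152403/329 - 946 = -5463637/329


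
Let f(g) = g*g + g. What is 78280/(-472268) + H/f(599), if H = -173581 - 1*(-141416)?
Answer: -2166216611/8486655960 ≈ -0.25525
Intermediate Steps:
f(g) = g + g**2 (f(g) = g**2 + g = g + g**2)
H = -32165 (H = -173581 + 141416 = -32165)
78280/(-472268) + H/f(599) = 78280/(-472268) - 32165*1/(599*(1 + 599)) = 78280*(-1/472268) - 32165/(599*600) = -19570/118067 - 32165/359400 = -19570/118067 - 32165*1/359400 = -19570/118067 - 6433/71880 = -2166216611/8486655960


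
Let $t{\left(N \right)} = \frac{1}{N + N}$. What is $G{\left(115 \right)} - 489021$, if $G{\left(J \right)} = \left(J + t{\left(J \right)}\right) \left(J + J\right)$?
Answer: $-462570$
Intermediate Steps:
$t{\left(N \right)} = \frac{1}{2 N}$
$G{\left(J \right)} = 2 J \left(J + \frac{1}{2 J}\right)$ ($G{\left(J \right)} = \left(J + \frac{1}{2 J}\right) \left(J + J\right) = \left(J + \frac{1}{2 J}\right) 2 J = 2 J \left(J + \frac{1}{2 J}\right)$)
$G{\left(115 \right)} - 489021 = \left(1 + 2 \cdot 115^{2}\right) - 489021 = \left(1 + 2 \cdot 13225\right) - 489021 = \left(1 + 26450\right) - 489021 = 26451 - 489021 = -462570$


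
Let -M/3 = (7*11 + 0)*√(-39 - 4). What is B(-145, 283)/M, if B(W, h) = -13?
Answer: -13*I*√43/9933 ≈ -0.0085822*I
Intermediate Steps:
M = -231*I*√43 (M = -3*(7*11 + 0)*√(-39 - 4) = -3*(77 + 0)*√(-43) = -231*I*√43 ≈ -1514.8*I)
B(-145, 283)/M = -13*I*√43/9933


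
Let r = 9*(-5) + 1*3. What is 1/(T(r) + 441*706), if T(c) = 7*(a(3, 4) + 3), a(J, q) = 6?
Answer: 1/311409 ≈ 3.2112e-6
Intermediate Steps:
r = -42 (r = -45 + 3 = -42)
T(c) = 63 (T(c) = 7*(6 + 3) = 7*9 = 63)
1/(T(r) + 441*706) = 1/(63 + 441*706) = 1/(63 + 311346) = 1/311409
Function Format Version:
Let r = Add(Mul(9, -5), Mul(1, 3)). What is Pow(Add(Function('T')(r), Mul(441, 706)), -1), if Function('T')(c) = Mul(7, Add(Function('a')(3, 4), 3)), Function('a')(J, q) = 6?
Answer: Rational(1, 311409) ≈ 3.2112e-6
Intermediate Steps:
r = -42 (r = Add(-45, 3) = -42)
Function('T')(c) = 63 (Function('T')(c) = Mul(7, Add(6, 3)) = Mul(7, 9) = 63)
Pow(Add(Function('T')(r), Mul(441, 706)), -1) = Pow(Add(63, Mul(441, 706)), -1) = Pow(Add(63, 311346), -1) = Pow(311409, -1) = Rational(1, 311409)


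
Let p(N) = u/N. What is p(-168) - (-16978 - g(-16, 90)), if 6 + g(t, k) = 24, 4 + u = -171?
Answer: 407929/24 ≈ 16997.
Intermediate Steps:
u = -175 (u = -4 - 171 = -175)
g(t, k) = 18 (g(t, k) = -6 + 24 = 18)
p(N) = -175/N
p(-168) - (-16978 - g(-16, 90)) = -175/(-168) - (-16978 - 1*18) = -175*(-1/168) - (-16978 - 18) = 25/24 - 1*(-16996) = 25/24 + 16996 = 407929/24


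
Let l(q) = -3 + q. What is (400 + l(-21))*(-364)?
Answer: -136864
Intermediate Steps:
(400 + l(-21))*(-364) = (400 + (-3 - 21))*(-364) = (400 - 24)*(-364) = 376*(-364) = -136864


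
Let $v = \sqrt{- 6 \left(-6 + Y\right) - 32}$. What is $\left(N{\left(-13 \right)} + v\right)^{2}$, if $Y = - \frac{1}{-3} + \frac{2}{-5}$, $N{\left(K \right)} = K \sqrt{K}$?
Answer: $- \frac{10963}{5} - \frac{26 i \sqrt{1430}}{5} \approx -2192.6 - 196.64 i$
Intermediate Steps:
$N{\left(K \right)} = K^{\frac{3}{2}}$
$Y = - \frac{1}{15}$ ($Y = \left(-1\right) \left(- \frac{1}{3}\right) + 2 \left(- \frac{1}{5}\right) = \frac{1}{3} - \frac{2}{5} = - \frac{1}{15} \approx -0.066667$)
$v = \frac{\sqrt{110}}{5}$ ($v = \sqrt{- 6 \left(-6 - \frac{1}{15}\right) - 32} = \sqrt{\left(-6\right) \left(- \frac{91}{15}\right) - 32} = \sqrt{\frac{182}{5} - 32} = \sqrt{\frac{22}{5}} = \frac{\sqrt{110}}{5} \approx 2.0976$)
$\left(N{\left(-13 \right)} + v\right)^{2} = \left(\left(-13\right)^{\frac{3}{2}} + \frac{\sqrt{110}}{5}\right)^{2} = \left(- 13 i \sqrt{13} + \frac{\sqrt{110}}{5}\right)^{2} = \left(\frac{\sqrt{110}}{5} - 13 i \sqrt{13}\right)^{2}$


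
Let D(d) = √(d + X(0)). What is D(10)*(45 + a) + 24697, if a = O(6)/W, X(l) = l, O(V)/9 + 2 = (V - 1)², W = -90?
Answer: 24697 + 427*√10/10 ≈ 24832.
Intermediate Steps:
O(V) = -18 + 9*(-1 + V)² (O(V) = -18 + 9*(V - 1)² = -18 + 9*(-1 + V)²)
a = -23/10 (a = (-18 + 9*(-1 + 6)²)/(-90) = (-18 + 9*5²)*(-1/90) = (-18 + 9*25)*(-1/90) = (-18 + 225)*(-1/90) = 207*(-1/90) = -23/10 ≈ -2.3000)
D(d) = √d (D(d) = √(d + 0) = √d)
D(10)*(45 + a) + 24697 = √10*(45 - 23/10) + 24697 = √10*(427/10) + 24697 = 427*√10/10 + 24697 = 24697 + 427*√10/10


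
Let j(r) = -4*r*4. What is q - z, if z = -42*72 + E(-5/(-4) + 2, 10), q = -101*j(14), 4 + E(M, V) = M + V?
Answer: 102555/4 ≈ 25639.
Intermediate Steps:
j(r) = -16*r
E(M, V) = -4 + M + V (E(M, V) = -4 + (M + V) = -4 + M + V)
q = 22624 (q = -(-1616)*14 = -101*(-224) = 22624)
z = -12059/4 (z = -42*72 + (-4 + (-5/(-4) + 2) + 10) = -3024 + (-4 + (-5*(-¼) + 2) + 10) = -3024 + (-4 + (5/4 + 2) + 10) = -3024 + (-4 + 13/4 + 10) = -3024 + 37/4 = -12059/4 ≈ -3014.8)
q - z = 22624 - 1*(-12059/4) = 22624 + 12059/4 = 102555/4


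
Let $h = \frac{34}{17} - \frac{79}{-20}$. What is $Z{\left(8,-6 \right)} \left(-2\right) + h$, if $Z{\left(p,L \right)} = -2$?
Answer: $\frac{199}{20} \approx 9.95$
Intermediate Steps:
$h = \frac{119}{20}$ ($h = 34 \cdot \frac{1}{17} - - \frac{79}{20} = 2 + \frac{79}{20} = \frac{119}{20} \approx 5.95$)
$Z{\left(8,-6 \right)} \left(-2\right) + h = \left(-2\right) \left(-2\right) + \frac{119}{20} = 4 + \frac{119}{20} = \frac{199}{20}$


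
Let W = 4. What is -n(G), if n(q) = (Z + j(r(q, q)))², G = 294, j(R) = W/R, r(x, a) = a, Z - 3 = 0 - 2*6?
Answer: -1745041/21609 ≈ -80.755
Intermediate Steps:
Z = -9 (Z = 3 + (0 - 2*6) = 3 + (0 - 12) = 3 - 12 = -9)
j(R) = 4/R
n(q) = (-9 + 4/q)²
-n(G) = -(-4 + 9*294)²/294² = -(-4 + 2646)²/86436 = -2642²/86436 = -6980164/86436 = -1*1745041/21609 = -1745041/21609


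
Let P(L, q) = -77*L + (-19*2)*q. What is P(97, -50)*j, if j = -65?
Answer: 361985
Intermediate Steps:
P(L, q) = -77*L - 38*q
P(97, -50)*j = (-77*97 - 38*(-50))*(-65) = (-7469 + 1900)*(-65) = -5569*(-65) = 361985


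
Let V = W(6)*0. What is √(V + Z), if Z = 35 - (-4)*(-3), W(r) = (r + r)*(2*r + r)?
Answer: √23 ≈ 4.7958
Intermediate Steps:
W(r) = 6*r² (W(r) = (2*r)*(3*r) = 6*r²)
V = 0 (V = (6*6²)*0 = (6*36)*0 = 216*0 = 0)
Z = 23 (Z = 35 - 1*12 = 35 - 12 = 23)
√(V + Z) = √(0 + 23) = √23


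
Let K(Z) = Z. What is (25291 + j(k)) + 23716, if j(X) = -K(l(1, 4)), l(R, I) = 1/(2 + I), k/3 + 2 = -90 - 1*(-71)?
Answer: 294041/6 ≈ 49007.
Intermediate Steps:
k = -63 (k = -6 + 3*(-90 - 1*(-71)) = -6 + 3*(-90 + 71) = -6 + 3*(-19) = -6 - 57 = -63)
j(X) = -⅙ (j(X) = -1/(2 + 4) = -1/6 = -1*⅙ = -⅙)
(25291 + j(k)) + 23716 = (25291 - ⅙) + 23716 = 151745/6 + 23716 = 294041/6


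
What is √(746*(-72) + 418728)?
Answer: 2*√91254 ≈ 604.17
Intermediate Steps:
√(746*(-72) + 418728) = √(-53712 + 418728) = √365016 = 2*√91254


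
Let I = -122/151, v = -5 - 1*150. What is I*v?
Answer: 18910/151 ≈ 125.23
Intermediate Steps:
v = -155 (v = -5 - 150 = -155)
I = -122/151 (I = -122*1/151 = -122/151 ≈ -0.80795)
I*v = -122/151*(-155) = 18910/151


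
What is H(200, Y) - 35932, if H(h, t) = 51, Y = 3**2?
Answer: -35881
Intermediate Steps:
Y = 9
H(200, Y) - 35932 = 51 - 35932 = -35881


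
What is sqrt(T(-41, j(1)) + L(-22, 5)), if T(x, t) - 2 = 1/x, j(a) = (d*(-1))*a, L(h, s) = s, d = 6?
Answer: sqrt(11726)/41 ≈ 2.6411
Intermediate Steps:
j(a) = -6*a (j(a) = (6*(-1))*a = -6*a)
T(x, t) = 2 + 1/x
sqrt(T(-41, j(1)) + L(-22, 5)) = sqrt((2 + 1/(-41)) + 5) = sqrt((2 - 1/41) + 5) = sqrt(81/41 + 5) = sqrt(286/41) = sqrt(11726)/41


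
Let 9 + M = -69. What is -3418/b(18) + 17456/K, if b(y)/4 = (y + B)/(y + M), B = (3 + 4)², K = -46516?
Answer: 595926442/779143 ≈ 764.85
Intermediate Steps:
M = -78 (M = -9 - 69 = -78)
B = 49 (B = 7² = 49)
b(y) = 4*(49 + y)/(-78 + y) (b(y) = 4*((y + 49)/(y - 78)) = 4*((49 + y)/(-78 + y)) = 4*(49 + y)/(-78 + y))
-3418/b(18) + 17456/K = -3418*(-78 + 18)/(4*(49 + 18)) + 17456/(-46516) = -3418/(4*67/(-60)) + 17456*(-1/46516) = -3418/(4*(-1/60)*67) - 4364/11629 = -3418/(-67/15) - 4364/11629 = -3418*(-15/67) - 4364/11629 = 51270/67 - 4364/11629 = 595926442/779143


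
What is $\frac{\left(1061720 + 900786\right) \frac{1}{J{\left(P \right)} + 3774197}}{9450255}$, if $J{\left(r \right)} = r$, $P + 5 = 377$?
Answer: $\frac{1962506}{35670639565095} \approx 5.5017 \cdot 10^{-8}$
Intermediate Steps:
$P = 372$ ($P = -5 + 377 = 372$)
$\frac{\left(1061720 + 900786\right) \frac{1}{J{\left(P \right)} + 3774197}}{9450255} = \frac{\left(1061720 + 900786\right) \frac{1}{372 + 3774197}}{9450255} = \frac{1962506}{3774569} \cdot \frac{1}{9450255} = \frac{1962506}{35670639565095}$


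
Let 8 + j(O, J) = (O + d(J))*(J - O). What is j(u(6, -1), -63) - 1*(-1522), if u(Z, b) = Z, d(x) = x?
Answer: 5447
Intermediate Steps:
j(O, J) = -8 + (J + O)*(J - O) (j(O, J) = -8 + (O + J)*(J - O) = -8 + (J + O)*(J - O))
j(u(6, -1), -63) - 1*(-1522) = (-8 + (-63)² - 1*6²) - 1*(-1522) = (-8 + 3969 - 1*36) + 1522 = (-8 + 3969 - 36) + 1522 = 3925 + 1522 = 5447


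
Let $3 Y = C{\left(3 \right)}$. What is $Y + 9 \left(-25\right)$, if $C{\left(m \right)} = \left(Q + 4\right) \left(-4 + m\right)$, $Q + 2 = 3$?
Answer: $- \frac{680}{3} \approx -226.67$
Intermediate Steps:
$Q = 1$ ($Q = -2 + 3 = 1$)
$C{\left(m \right)} = -20 + 5 m$ ($C{\left(m \right)} = \left(1 + 4\right) \left(-4 + m\right) = 5 \left(-4 + m\right) = -20 + 5 m$)
$Y = - \frac{5}{3}$ ($Y = \frac{-20 + 5 \cdot 3}{3} = \frac{-20 + 15}{3} = \frac{1}{3} \left(-5\right) = - \frac{5}{3} \approx -1.6667$)
$Y + 9 \left(-25\right) = - \frac{5}{3} + 9 \left(-25\right) = - \frac{5}{3} - 225 = - \frac{680}{3}$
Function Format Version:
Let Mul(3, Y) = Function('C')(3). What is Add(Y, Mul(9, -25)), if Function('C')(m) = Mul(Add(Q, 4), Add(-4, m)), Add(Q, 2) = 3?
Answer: Rational(-680, 3) ≈ -226.67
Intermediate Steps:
Q = 1 (Q = Add(-2, 3) = 1)
Function('C')(m) = Add(-20, Mul(5, m)) (Function('C')(m) = Mul(Add(1, 4), Add(-4, m)) = Mul(5, Add(-4, m)) = Add(-20, Mul(5, m)))
Y = Rational(-5, 3) (Y = Mul(Rational(1, 3), Add(-20, Mul(5, 3))) = Mul(Rational(1, 3), Add(-20, 15)) = Mul(Rational(1, 3), -5) = Rational(-5, 3) ≈ -1.6667)
Add(Y, Mul(9, -25)) = Add(Rational(-5, 3), Mul(9, -25)) = Add(Rational(-5, 3), -225) = Rational(-680, 3)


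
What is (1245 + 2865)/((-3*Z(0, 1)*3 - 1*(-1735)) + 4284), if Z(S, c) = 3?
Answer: 2055/2996 ≈ 0.68591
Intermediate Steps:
(1245 + 2865)/((-3*Z(0, 1)*3 - 1*(-1735)) + 4284) = (1245 + 2865)/((-3*3*3 - 1*(-1735)) + 4284) = 4110/((-9*3 + 1735) + 4284) = 4110/((-27 + 1735) + 4284) = 4110/(1708 + 4284) = 4110/5992 = 4110*(1/5992) = 2055/2996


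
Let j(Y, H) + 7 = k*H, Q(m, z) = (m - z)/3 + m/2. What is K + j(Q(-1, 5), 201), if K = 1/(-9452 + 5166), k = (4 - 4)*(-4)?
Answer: -30003/4286 ≈ -7.0002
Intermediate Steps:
k = 0 (k = 0*(-4) = 0)
Q(m, z) = -z/3 + 5*m/6 (Q(m, z) = (m - z)*(⅓) + m*(½) = (-z/3 + m/3) + m/2 = -z/3 + 5*m/6)
j(Y, H) = -7 (j(Y, H) = -7 + 0*H = -7 + 0 = -7)
K = -1/4286 (K = 1/(-4286) = -1/4286 ≈ -0.00023332)
K + j(Q(-1, 5), 201) = -1/4286 - 7 = -30003/4286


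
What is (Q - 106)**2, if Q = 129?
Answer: 529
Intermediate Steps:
(Q - 106)**2 = (129 - 106)**2 = 23**2 = 529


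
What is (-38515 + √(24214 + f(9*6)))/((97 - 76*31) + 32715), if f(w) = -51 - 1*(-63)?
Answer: -38515/30456 + √24226/30456 ≈ -1.2595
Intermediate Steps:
f(w) = 12 (f(w) = -51 + 63 = 12)
(-38515 + √(24214 + f(9*6)))/((97 - 76*31) + 32715) = (-38515 + √(24214 + 12))/((97 - 76*31) + 32715) = (-38515 + √24226)/((97 - 2356) + 32715) = (-38515 + √24226)/(-2259 + 32715) = (-38515 + √24226)/30456 = (-38515 + √24226)*(1/30456) = -38515/30456 + √24226/30456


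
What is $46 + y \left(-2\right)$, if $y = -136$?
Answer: $318$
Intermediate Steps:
$46 + y \left(-2\right) = 46 - -272 = 46 + 272 = 318$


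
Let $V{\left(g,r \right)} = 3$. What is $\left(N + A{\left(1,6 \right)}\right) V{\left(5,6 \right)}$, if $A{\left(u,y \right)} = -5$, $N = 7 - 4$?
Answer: $-6$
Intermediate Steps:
$N = 3$
$\left(N + A{\left(1,6 \right)}\right) V{\left(5,6 \right)} = \left(3 - 5\right) 3 = \left(-2\right) 3 = -6$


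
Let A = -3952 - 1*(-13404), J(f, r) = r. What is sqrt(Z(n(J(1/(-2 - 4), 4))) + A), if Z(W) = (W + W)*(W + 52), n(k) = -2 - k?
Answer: 10*sqrt(89) ≈ 94.340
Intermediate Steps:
A = 9452 (A = -3952 + 13404 = 9452)
Z(W) = 2*W*(52 + W) (Z(W) = (2*W)*(52 + W) = 2*W*(52 + W))
sqrt(Z(n(J(1/(-2 - 4), 4))) + A) = sqrt(2*(-2 - 1*4)*(52 + (-2 - 1*4)) + 9452) = sqrt(2*(-2 - 4)*(52 + (-2 - 4)) + 9452) = sqrt(2*(-6)*(52 - 6) + 9452) = sqrt(2*(-6)*46 + 9452) = sqrt(-552 + 9452) = sqrt(8900) = 10*sqrt(89)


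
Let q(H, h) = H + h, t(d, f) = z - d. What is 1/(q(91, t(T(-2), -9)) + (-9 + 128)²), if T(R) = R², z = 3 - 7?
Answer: 1/14244 ≈ 7.0205e-5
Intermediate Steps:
z = -4
t(d, f) = -4 - d
1/(q(91, t(T(-2), -9)) + (-9 + 128)²) = 1/((91 + (-4 - 1*(-2)²)) + (-9 + 128)²) = 1/((91 + (-4 - 1*4)) + 119²) = 1/((91 + (-4 - 4)) + 14161) = 1/((91 - 8) + 14161) = 1/(83 + 14161) = 1/14244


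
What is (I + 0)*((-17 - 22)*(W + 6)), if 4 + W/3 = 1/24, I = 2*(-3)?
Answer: -5499/4 ≈ -1374.8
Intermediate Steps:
I = -6
W = -95/8 (W = -12 + 3/24 = -12 + 3*(1/24) = -12 + 1/8 = -95/8 ≈ -11.875)
(I + 0)*((-17 - 22)*(W + 6)) = (-6 + 0)*((-17 - 22)*(-95/8 + 6)) = -(-234)*(-47)/8 = -6*1833/8 = -5499/4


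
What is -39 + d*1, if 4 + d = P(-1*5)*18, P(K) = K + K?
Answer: -223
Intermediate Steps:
P(K) = 2*K
d = -184 (d = -4 + (2*(-1*5))*18 = -4 + (2*(-5))*18 = -4 - 10*18 = -4 - 180 = -184)
-39 + d*1 = -39 - 184*1 = -39 - 184 = -223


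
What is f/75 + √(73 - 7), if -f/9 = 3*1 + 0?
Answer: -9/25 + √66 ≈ 7.7640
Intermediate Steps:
f = -27 (f = -9*(3*1 + 0) = -9*(3 + 0) = -9*3 = -27)
f/75 + √(73 - 7) = -27/75 + √(73 - 7) = -27*1/75 + √66 = -9/25 + √66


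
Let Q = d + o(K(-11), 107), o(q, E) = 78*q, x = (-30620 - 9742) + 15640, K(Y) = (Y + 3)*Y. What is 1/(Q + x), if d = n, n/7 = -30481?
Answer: -1/231225 ≈ -4.3248e-6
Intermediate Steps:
K(Y) = Y*(3 + Y) (K(Y) = (3 + Y)*Y = Y*(3 + Y))
n = -213367 (n = 7*(-30481) = -213367)
d = -213367
x = -24722 (x = -40362 + 15640 = -24722)
Q = -206503 (Q = -213367 + 78*(-11*(3 - 11)) = -213367 + 78*(-11*(-8)) = -213367 + 78*88 = -213367 + 6864 = -206503)
1/(Q + x) = 1/(-206503 - 24722) = 1/(-231225) = -1/231225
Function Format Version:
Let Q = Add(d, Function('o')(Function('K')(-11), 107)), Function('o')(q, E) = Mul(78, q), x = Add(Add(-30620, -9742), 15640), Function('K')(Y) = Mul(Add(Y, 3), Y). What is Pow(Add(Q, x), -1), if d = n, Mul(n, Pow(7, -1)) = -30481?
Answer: Rational(-1, 231225) ≈ -4.3248e-6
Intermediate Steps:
Function('K')(Y) = Mul(Y, Add(3, Y)) (Function('K')(Y) = Mul(Add(3, Y), Y) = Mul(Y, Add(3, Y)))
n = -213367 (n = Mul(7, -30481) = -213367)
d = -213367
x = -24722 (x = Add(-40362, 15640) = -24722)
Q = -206503 (Q = Add(-213367, Mul(78, Mul(-11, Add(3, -11)))) = Add(-213367, Mul(78, Mul(-11, -8))) = Add(-213367, Mul(78, 88)) = Add(-213367, 6864) = -206503)
Pow(Add(Q, x), -1) = Pow(Add(-206503, -24722), -1) = Pow(-231225, -1) = Rational(-1, 231225)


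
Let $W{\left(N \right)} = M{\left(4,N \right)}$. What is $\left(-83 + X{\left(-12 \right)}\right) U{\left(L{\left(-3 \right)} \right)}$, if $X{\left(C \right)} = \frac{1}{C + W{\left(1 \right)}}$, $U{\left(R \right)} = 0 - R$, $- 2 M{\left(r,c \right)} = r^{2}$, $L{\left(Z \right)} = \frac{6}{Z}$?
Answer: $- \frac{1661}{10} \approx -166.1$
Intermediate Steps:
$M{\left(r,c \right)} = - \frac{r^{2}}{2}$
$W{\left(N \right)} = -8$ ($W{\left(N \right)} = - \frac{4^{2}}{2} = \left(- \frac{1}{2}\right) 16 = -8$)
$U{\left(R \right)} = - R$
$X{\left(C \right)} = \frac{1}{-8 + C}$ ($X{\left(C \right)} = \frac{1}{C - 8} = \frac{1}{-8 + C}$)
$\left(-83 + X{\left(-12 \right)}\right) U{\left(L{\left(-3 \right)} \right)} = \left(-83 + \frac{1}{-8 - 12}\right) \left(- \frac{6}{-3}\right) = \left(-83 + \frac{1}{-20}\right) \left(- \frac{6 \left(-1\right)}{3}\right) = \left(-83 - \frac{1}{20}\right) \left(\left(-1\right) \left(-2\right)\right) = \left(- \frac{1661}{20}\right) 2 = - \frac{1661}{10}$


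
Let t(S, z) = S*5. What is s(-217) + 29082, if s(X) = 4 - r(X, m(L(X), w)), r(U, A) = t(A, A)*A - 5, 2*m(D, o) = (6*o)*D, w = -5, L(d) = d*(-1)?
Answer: -52946034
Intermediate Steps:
L(d) = -d
t(S, z) = 5*S
m(D, o) = 3*D*o (m(D, o) = ((6*o)*D)/2 = (6*D*o)/2 = 3*D*o)
r(U, A) = -5 + 5*A² (r(U, A) = (5*A)*A - 5 = 5*A² - 5 = -5 + 5*A²)
s(X) = 9 - 1125*X² (s(X) = 4 - (-5 + 5*(3*(-X)*(-5))²) = 4 - (-5 + 5*(15*X)²) = 4 - (-5 + 5*(225*X²)) = 4 - (-5 + 1125*X²) = 4 + (5 - 1125*X²) = 9 - 1125*X²)
s(-217) + 29082 = (9 - 1125*(-217)²) + 29082 = (9 - 1125*47089) + 29082 = (9 - 52975125) + 29082 = -52975116 + 29082 = -52946034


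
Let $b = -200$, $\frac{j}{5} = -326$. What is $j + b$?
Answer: $-1830$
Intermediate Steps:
$j = -1630$ ($j = 5 \left(-326\right) = -1630$)
$j + b = -1630 - 200 = -1830$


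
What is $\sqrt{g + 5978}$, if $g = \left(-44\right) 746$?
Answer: $i \sqrt{26846} \approx 163.85 i$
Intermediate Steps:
$g = -32824$
$\sqrt{g + 5978} = \sqrt{-32824 + 5978} = \sqrt{-26846} = i \sqrt{26846}$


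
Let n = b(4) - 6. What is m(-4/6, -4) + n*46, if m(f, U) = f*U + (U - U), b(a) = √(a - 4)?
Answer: -820/3 ≈ -273.33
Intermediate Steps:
b(a) = √(-4 + a)
m(f, U) = U*f (m(f, U) = U*f + 0 = U*f)
n = -6 (n = √(-4 + 4) - 6 = √0 - 1*6 = 0 - 6 = -6)
m(-4/6, -4) + n*46 = -(-16)/6 - 6*46 = -(-16)/6 - 276 = -4*(-⅔) - 276 = 8/3 - 276 = -820/3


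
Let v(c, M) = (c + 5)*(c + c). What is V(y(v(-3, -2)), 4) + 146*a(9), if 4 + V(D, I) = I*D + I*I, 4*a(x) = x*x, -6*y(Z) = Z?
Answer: 5953/2 ≈ 2976.5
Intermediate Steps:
v(c, M) = 2*c*(5 + c) (v(c, M) = (5 + c)*(2*c) = 2*c*(5 + c))
y(Z) = -Z/6
a(x) = x**2/4 (a(x) = (x*x)/4 = x**2/4)
V(D, I) = -4 + I**2 + D*I (V(D, I) = -4 + (I*D + I*I) = -4 + (D*I + I**2) = -4 + (I**2 + D*I) = -4 + I**2 + D*I)
V(y(v(-3, -2)), 4) + 146*a(9) = (-4 + 4**2 - (-3)*(5 - 3)/3*4) + 146*((1/4)*9**2) = (-4 + 16 - (-3)*2/3*4) + 146*((1/4)*81) = (-4 + 16 - 1/6*(-12)*4) + 146*(81/4) = (-4 + 16 + 2*4) + 5913/2 = (-4 + 16 + 8) + 5913/2 = 20 + 5913/2 = 5953/2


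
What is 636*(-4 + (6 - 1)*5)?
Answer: 13356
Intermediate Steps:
636*(-4 + (6 - 1)*5) = 636*(-4 + 5*5) = 636*(-4 + 25) = 636*21 = 13356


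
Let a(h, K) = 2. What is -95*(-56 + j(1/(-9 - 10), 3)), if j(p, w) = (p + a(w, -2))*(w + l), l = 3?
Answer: 4210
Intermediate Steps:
j(p, w) = (2 + p)*(3 + w) (j(p, w) = (p + 2)*(w + 3) = (2 + p)*(3 + w))
-95*(-56 + j(1/(-9 - 10), 3)) = -95*(-56 + (6 + 2*3 + 3/(-9 - 10) + 3/(-9 - 10))) = -95*(-56 + (6 + 6 + 3/(-19) + 3/(-19))) = -95*(-56 + (6 + 6 + 3*(-1/19) - 1/19*3)) = -95*(-56 + (6 + 6 - 3/19 - 3/19)) = -95*(-56 + 222/19) = -95*(-842/19) = 4210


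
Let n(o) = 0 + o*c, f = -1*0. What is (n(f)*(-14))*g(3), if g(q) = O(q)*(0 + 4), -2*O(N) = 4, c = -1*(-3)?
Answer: 0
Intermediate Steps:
c = 3
O(N) = -2 (O(N) = -½*4 = -2)
f = 0
n(o) = 3*o (n(o) = 0 + o*3 = 0 + 3*o = 3*o)
g(q) = -8 (g(q) = -2*(0 + 4) = -2*4 = -8)
(n(f)*(-14))*g(3) = ((3*0)*(-14))*(-8) = (0*(-14))*(-8) = 0*(-8) = 0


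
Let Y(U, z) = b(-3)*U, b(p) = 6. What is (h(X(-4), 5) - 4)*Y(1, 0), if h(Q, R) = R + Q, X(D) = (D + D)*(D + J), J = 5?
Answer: -42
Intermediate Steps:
X(D) = 2*D*(5 + D) (X(D) = (D + D)*(D + 5) = (2*D)*(5 + D) = 2*D*(5 + D))
Y(U, z) = 6*U
h(Q, R) = Q + R
(h(X(-4), 5) - 4)*Y(1, 0) = ((2*(-4)*(5 - 4) + 5) - 4)*(6*1) = ((2*(-4)*1 + 5) - 4)*6 = ((-8 + 5) - 4)*6 = (-3 - 4)*6 = -7*6 = -42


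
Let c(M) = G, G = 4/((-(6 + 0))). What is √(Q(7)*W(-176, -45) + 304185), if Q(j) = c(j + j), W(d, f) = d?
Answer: √2738721/3 ≈ 551.64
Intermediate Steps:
G = -⅔ (G = 4/((-1*6)) = 4/(-6) = 4*(-⅙) = -⅔ ≈ -0.66667)
c(M) = -⅔
Q(j) = -⅔
√(Q(7)*W(-176, -45) + 304185) = √(-⅔*(-176) + 304185) = √(352/3 + 304185) = √(912907/3) = √2738721/3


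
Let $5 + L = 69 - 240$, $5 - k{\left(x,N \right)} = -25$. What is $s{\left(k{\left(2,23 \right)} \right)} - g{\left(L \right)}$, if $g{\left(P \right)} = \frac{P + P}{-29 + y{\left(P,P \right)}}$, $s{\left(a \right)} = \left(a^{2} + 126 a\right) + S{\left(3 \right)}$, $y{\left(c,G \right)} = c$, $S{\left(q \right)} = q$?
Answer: $\frac{959663}{205} \approx 4681.3$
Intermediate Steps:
$k{\left(x,N \right)} = 30$ ($k{\left(x,N \right)} = 5 - -25 = 5 + 25 = 30$)
$L = -176$ ($L = -5 + \left(69 - 240\right) = -5 - 171 = -176$)
$s{\left(a \right)} = 3 + a^{2} + 126 a$ ($s{\left(a \right)} = \left(a^{2} + 126 a\right) + 3 = 3 + a^{2} + 126 a$)
$g{\left(P \right)} = \frac{2 P}{-29 + P}$ ($g{\left(P \right)} = \frac{P + P}{-29 + P} = \frac{2 P}{-29 + P}$)
$s{\left(k{\left(2,23 \right)} \right)} - g{\left(L \right)} = \left(3 + 30^{2} + 126 \cdot 30\right) - 2 \left(-176\right) \frac{1}{-29 - 176} = \left(3 + 900 + 3780\right) - 2 \left(-176\right) \frac{1}{-205} = 4683 - 2 \left(-176\right) \left(- \frac{1}{205}\right) = 4683 - \frac{352}{205} = \frac{959663}{205}$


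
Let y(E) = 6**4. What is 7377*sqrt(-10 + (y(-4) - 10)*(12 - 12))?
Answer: 7377*I*sqrt(10) ≈ 23328.0*I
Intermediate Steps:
y(E) = 1296
7377*sqrt(-10 + (y(-4) - 10)*(12 - 12)) = 7377*sqrt(-10 + (1296 - 10)*(12 - 12)) = 7377*sqrt(-10 + 1286*0) = 7377*sqrt(-10 + 0) = 7377*sqrt(-10) = 7377*(I*sqrt(10)) = 7377*I*sqrt(10)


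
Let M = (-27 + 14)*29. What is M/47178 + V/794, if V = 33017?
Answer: 389344172/9364833 ≈ 41.575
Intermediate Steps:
M = -377 (M = -13*29 = -377)
M/47178 + V/794 = -377/47178 + 33017/794 = 389344172/9364833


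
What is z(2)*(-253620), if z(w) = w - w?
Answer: 0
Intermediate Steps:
z(w) = 0
z(2)*(-253620) = 0*(-253620) = 0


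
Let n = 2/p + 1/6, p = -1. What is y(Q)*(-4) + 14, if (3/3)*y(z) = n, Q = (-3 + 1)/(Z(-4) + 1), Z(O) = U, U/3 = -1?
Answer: 64/3 ≈ 21.333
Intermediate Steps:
U = -3 (U = 3*(-1) = -3)
Z(O) = -3
n = -11/6 (n = 2/(-1) + 1/6 = 2*(-1) + 1*(⅙) = -2 + ⅙ = -11/6 ≈ -1.8333)
Q = 1 (Q = (-3 + 1)/(-3 + 1) = -2/(-2) = -2*(-½) = 1)
y(z) = -11/6
y(Q)*(-4) + 14 = -11/6*(-4) + 14 = 22/3 + 14 = 64/3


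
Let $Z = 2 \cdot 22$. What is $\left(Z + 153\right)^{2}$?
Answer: $38809$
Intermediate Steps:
$Z = 44$
$\left(Z + 153\right)^{2} = \left(44 + 153\right)^{2} = 197^{2} = 38809$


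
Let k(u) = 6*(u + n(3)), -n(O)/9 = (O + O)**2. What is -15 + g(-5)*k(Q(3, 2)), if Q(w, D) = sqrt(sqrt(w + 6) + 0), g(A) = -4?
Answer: 7761 - 24*sqrt(3) ≈ 7719.4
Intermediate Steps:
n(O) = -36*O**2 (n(O) = -9*(O + O)**2 = -9*4*O**2 = -36*O**2)
Q(w, D) = (6 + w)**(1/4) (Q(w, D) = sqrt(sqrt(6 + w) + 0) = sqrt(sqrt(6 + w)) = (6 + w)**(1/4))
k(u) = -1944 + 6*u (k(u) = 6*(u - 36*3**2) = 6*(u - 36*9) = 6*(u - 324) = 6*(-324 + u) = -1944 + 6*u)
-15 + g(-5)*k(Q(3, 2)) = -15 - 4*(-1944 + 6*(6 + 3)**(1/4)) = -15 - 4*(-1944 + 6*9**(1/4)) = -15 - 4*(-1944 + 6*sqrt(3)) = -15 + (7776 - 24*sqrt(3)) = 7761 - 24*sqrt(3)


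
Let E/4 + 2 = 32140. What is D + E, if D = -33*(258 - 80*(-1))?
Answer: 117398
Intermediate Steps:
E = 128552 (E = -8 + 4*32140 = -8 + 128560 = 128552)
D = -11154 (D = -33*(258 + 80) = -33*338 = -11154)
D + E = -11154 + 128552 = 117398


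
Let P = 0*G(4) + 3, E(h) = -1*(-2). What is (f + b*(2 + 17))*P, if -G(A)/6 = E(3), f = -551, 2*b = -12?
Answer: -1995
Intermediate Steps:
b = -6 (b = (½)*(-12) = -6)
E(h) = 2
G(A) = -12 (G(A) = -6*2 = -12)
P = 3 (P = 0*(-12) + 3 = 0 + 3 = 3)
(f + b*(2 + 17))*P = (-551 - 6*(2 + 17))*3 = (-551 - 6*19)*3 = (-551 - 114)*3 = -665*3 = -1995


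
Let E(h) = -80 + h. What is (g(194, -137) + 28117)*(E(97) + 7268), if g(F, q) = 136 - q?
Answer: 206821150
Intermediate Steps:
(g(194, -137) + 28117)*(E(97) + 7268) = ((136 - 1*(-137)) + 28117)*((-80 + 97) + 7268) = ((136 + 137) + 28117)*(17 + 7268) = (273 + 28117)*7285 = 28390*7285 = 206821150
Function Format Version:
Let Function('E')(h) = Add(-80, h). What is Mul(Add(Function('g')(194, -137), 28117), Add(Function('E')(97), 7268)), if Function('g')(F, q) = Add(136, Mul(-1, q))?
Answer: 206821150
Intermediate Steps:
Mul(Add(Function('g')(194, -137), 28117), Add(Function('E')(97), 7268)) = Mul(Add(Add(136, Mul(-1, -137)), 28117), Add(Add(-80, 97), 7268)) = Mul(Add(Add(136, 137), 28117), Add(17, 7268)) = Mul(Add(273, 28117), 7285) = Mul(28390, 7285) = 206821150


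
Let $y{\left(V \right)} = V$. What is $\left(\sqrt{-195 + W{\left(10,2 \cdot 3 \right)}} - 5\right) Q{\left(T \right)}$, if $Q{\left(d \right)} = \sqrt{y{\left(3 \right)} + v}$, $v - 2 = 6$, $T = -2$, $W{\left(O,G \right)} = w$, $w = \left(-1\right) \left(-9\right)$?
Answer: $\sqrt{11} \left(-5 + i \sqrt{186}\right) \approx -16.583 + 45.233 i$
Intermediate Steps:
$w = 9$
$W{\left(O,G \right)} = 9$
$v = 8$ ($v = 2 + 6 = 8$)
$Q{\left(d \right)} = \sqrt{11}$ ($Q{\left(d \right)} = \sqrt{3 + 8} = \sqrt{11}$)
$\left(\sqrt{-195 + W{\left(10,2 \cdot 3 \right)}} - 5\right) Q{\left(T \right)} = \left(\sqrt{-195 + 9} - 5\right) \sqrt{11} = \left(\sqrt{-186} - 5\right) \sqrt{11} = \left(i \sqrt{186} - 5\right) \sqrt{11} = \left(-5 + i \sqrt{186}\right) \sqrt{11} = \sqrt{11} \left(-5 + i \sqrt{186}\right)$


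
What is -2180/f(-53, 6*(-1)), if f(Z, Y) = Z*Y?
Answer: -1090/159 ≈ -6.8553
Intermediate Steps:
f(Z, Y) = Y*Z
-2180/f(-53, 6*(-1)) = -2180/((6*(-1))*(-53)) = -2180/((-6*(-53))) = -2180/318 = -2180*1/318 = -1090/159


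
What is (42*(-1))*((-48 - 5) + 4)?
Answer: 2058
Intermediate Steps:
(42*(-1))*((-48 - 5) + 4) = -42*(-53 + 4) = -42*(-49) = 2058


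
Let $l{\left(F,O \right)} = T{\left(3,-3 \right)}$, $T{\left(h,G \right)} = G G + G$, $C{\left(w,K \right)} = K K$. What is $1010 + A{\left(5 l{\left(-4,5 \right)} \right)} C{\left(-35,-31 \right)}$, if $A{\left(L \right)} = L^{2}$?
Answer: $865910$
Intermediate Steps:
$C{\left(w,K \right)} = K^{2}$
$T{\left(h,G \right)} = G + G^{2}$ ($T{\left(h,G \right)} = G^{2} + G = G + G^{2}$)
$l{\left(F,O \right)} = 6$ ($l{\left(F,O \right)} = - 3 \left(1 - 3\right) = \left(-3\right) \left(-2\right) = 6$)
$1010 + A{\left(5 l{\left(-4,5 \right)} \right)} C{\left(-35,-31 \right)} = 1010 + \left(5 \cdot 6\right)^{2} \left(-31\right)^{2} = 1010 + 30^{2} \cdot 961 = 1010 + 900 \cdot 961 = 1010 + 864900 = 865910$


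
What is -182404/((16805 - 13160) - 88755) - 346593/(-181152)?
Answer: 1158173697/285515680 ≈ 4.0564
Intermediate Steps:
-182404/((16805 - 13160) - 88755) - 346593/(-181152) = -182404/(3645 - 88755) - 346593*(-1/181152) = -182404/(-85110) + 115531/60384 = -182404*(-1/85110) + 115531/60384 = 91202/42555 + 115531/60384 = 1158173697/285515680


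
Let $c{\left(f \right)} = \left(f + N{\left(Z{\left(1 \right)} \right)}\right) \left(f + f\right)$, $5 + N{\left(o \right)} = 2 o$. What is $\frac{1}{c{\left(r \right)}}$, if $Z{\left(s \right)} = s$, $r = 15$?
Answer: $\frac{1}{360} \approx 0.0027778$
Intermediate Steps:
$N{\left(o \right)} = -5 + 2 o$
$c{\left(f \right)} = 2 f \left(-3 + f\right)$ ($c{\left(f \right)} = \left(f + \left(-5 + 2 \cdot 1\right)\right) \left(f + f\right) = \left(f + \left(-5 + 2\right)\right) 2 f = \left(f - 3\right) 2 f = \left(-3 + f\right) 2 f = 2 f \left(-3 + f\right)$)
$\frac{1}{c{\left(r \right)}} = \frac{1}{2 \cdot 15 \left(-3 + 15\right)} = \frac{1}{2 \cdot 15 \cdot 12} = \frac{1}{360}$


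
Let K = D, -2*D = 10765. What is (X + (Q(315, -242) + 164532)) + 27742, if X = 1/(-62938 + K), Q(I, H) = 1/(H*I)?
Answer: 667584520523573/3472047810 ≈ 1.9227e+5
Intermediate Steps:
D = -10765/2 (D = -1/2*10765 = -10765/2 ≈ -5382.5)
K = -10765/2 ≈ -5382.5
X = -2/136641 (X = 1/(-62938 - 10765/2) = 1/(-136641/2) = -2/136641 ≈ -1.4637e-5)
(X + (Q(315, -242) + 164532)) + 27742 = (-2/136641 + (1/(-242*315) + 164532)) + 27742 = (-2/136641 + (-1/242*1/315 + 164532)) + 27742 = (-2/136641 + (-1/76230 + 164532)) + 27742 = (-2/136641 + 12542274359/76230) + 27742 = 571262970178553/3472047810 + 27742 = 667584520523573/3472047810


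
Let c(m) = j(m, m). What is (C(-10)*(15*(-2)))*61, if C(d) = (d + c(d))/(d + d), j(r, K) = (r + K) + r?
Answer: -3660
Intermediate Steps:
j(r, K) = K + 2*r (j(r, K) = (K + r) + r = K + 2*r)
c(m) = 3*m (c(m) = m + 2*m = 3*m)
C(d) = 2 (C(d) = (d + 3*d)/(d + d) = (4*d)/((2*d)) = (4*d)*(1/(2*d)) = 2)
(C(-10)*(15*(-2)))*61 = (2*(15*(-2)))*61 = (2*(-30))*61 = -60*61 = -3660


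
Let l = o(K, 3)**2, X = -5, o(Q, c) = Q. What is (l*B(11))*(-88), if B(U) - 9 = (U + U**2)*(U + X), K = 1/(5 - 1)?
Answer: -8811/2 ≈ -4405.5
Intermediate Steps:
K = 1/4 ≈ 0.25000
l = 1/16 (l = (1/4)**2 = 1/16 ≈ 0.062500)
B(U) = 9 + (-5 + U)*(U + U**2) (B(U) = 9 + (U + U**2)*(U - 5) = 9 + (U + U**2)*(-5 + U) = 9 + (-5 + U)*(U + U**2))
(l*B(11))*(-88) = ((9 + 11**3 - 5*11 - 4*11**2)/16)*(-88) = ((9 + 1331 - 55 - 4*121)/16)*(-88) = ((9 + 1331 - 55 - 484)/16)*(-88) = ((1/16)*801)*(-88) = (801/16)*(-88) = -8811/2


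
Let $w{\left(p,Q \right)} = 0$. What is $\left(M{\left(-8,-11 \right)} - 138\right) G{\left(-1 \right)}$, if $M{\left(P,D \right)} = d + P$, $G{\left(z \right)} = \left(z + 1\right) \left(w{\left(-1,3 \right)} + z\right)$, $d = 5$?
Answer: $0$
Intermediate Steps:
$G{\left(z \right)} = z \left(1 + z\right)$ ($G{\left(z \right)} = \left(z + 1\right) \left(0 + z\right) = \left(1 + z\right) z = z \left(1 + z\right)$)
$M{\left(P,D \right)} = 5 + P$
$\left(M{\left(-8,-11 \right)} - 138\right) G{\left(-1 \right)} = \left(\left(5 - 8\right) - 138\right) \left(- (1 - 1)\right) = \left(-3 - 138\right) \left(\left(-1\right) 0\right) = \left(-141\right) 0 = 0$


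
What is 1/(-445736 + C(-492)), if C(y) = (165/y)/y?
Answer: -80688/35965546313 ≈ -2.2435e-6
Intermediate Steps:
C(y) = 165/y**2
1/(-445736 + C(-492)) = 1/(-445736 + 165/(-492)**2) = 1/(-445736 + 165*(1/242064)) = 1/(-445736 + 55/80688) = 1/(-35965546313/80688) = -80688/35965546313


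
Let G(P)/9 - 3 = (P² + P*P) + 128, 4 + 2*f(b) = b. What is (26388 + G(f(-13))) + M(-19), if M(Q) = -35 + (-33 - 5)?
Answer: 57589/2 ≈ 28795.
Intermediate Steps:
f(b) = -2 + b/2
M(Q) = -73 (M(Q) = -35 - 38 = -73)
G(P) = 1179 + 18*P² (G(P) = 27 + 9*((P² + P*P) + 128) = 27 + 9*((P² + P²) + 128) = 27 + 9*(2*P² + 128) = 27 + 9*(128 + 2*P²) = 27 + (1152 + 18*P²) = 1179 + 18*P²)
(26388 + G(f(-13))) + M(-19) = (26388 + (1179 + 18*(-2 + (½)*(-13))²)) - 73 = (26388 + (1179 + 18*(-2 - 13/2)²)) - 73 = (26388 + (1179 + 18*(-17/2)²)) - 73 = (26388 + (1179 + 18*(289/4))) - 73 = (26388 + (1179 + 2601/2)) - 73 = (26388 + 4959/2) - 73 = 57735/2 - 73 = 57589/2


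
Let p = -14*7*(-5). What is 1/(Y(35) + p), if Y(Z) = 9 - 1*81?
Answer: 1/418 ≈ 0.0023923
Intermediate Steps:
Y(Z) = -72 (Y(Z) = 9 - 81 = -72)
p = 490 (p = -98*(-5) = 490)
1/(Y(35) + p) = 1/(-72 + 490) = 1/418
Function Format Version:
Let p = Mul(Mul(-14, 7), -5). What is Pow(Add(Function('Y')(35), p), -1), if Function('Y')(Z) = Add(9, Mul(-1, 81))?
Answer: Rational(1, 418) ≈ 0.0023923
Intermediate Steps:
Function('Y')(Z) = -72 (Function('Y')(Z) = Add(9, -81) = -72)
p = 490 (p = Mul(-98, -5) = 490)
Pow(Add(Function('Y')(35), p), -1) = Pow(Add(-72, 490), -1) = Pow(418, -1) = Rational(1, 418)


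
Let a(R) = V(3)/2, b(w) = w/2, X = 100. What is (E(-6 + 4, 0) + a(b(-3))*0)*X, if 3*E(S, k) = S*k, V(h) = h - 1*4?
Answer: 0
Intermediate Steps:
V(h) = -4 + h (V(h) = h - 4 = -4 + h)
b(w) = w/2 (b(w) = w*(1/2) = w/2)
a(R) = -1/2 (a(R) = (-4 + 3)/2 = -1*1/2 = -1/2)
E(S, k) = S*k/3 (E(S, k) = (S*k)/3 = S*k/3)
(E(-6 + 4, 0) + a(b(-3))*0)*X = ((1/3)*(-6 + 4)*0 - 1/2*0)*100 = ((1/3)*(-2)*0 + 0)*100 = (0 + 0)*100 = 0*100 = 0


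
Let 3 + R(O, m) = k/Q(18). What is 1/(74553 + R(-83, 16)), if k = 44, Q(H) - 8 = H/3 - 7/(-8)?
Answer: 119/8871802 ≈ 1.3413e-5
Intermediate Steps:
Q(H) = 71/8 + H/3 (Q(H) = 8 + (H/3 - 7/(-8)) = 8 + (H*(1/3) - 7*(-1/8)) = 8 + (H/3 + 7/8) = 8 + (7/8 + H/3) = 71/8 + H/3)
R(O, m) = -5/119 (R(O, m) = -3 + 44/(71/8 + (1/3)*18) = -3 + 44/(71/8 + 6) = -3 + 44/(119/8) = -3 + 44*(8/119) = -3 + 352/119 = -5/119)
1/(74553 + R(-83, 16)) = 1/(74553 - 5/119) = 1/(8871802/119) = 119/8871802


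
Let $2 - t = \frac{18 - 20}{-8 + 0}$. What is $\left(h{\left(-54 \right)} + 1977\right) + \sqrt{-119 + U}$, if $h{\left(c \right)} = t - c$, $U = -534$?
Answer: $\frac{8131}{4} + i \sqrt{653} \approx 2032.8 + 25.554 i$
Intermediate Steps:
$t = \frac{7}{4}$ ($t = 2 - \frac{18 - 20}{-8 + 0} = 2 - - \frac{2}{-8} = 2 - \left(-2\right) \left(- \frac{1}{8}\right) = 2 - \frac{1}{4} = \frac{7}{4} \approx 1.75$)
$h{\left(c \right)} = \frac{7}{4} - c$
$\left(h{\left(-54 \right)} + 1977\right) + \sqrt{-119 + U} = \left(\left(\frac{7}{4} - -54\right) + 1977\right) + \sqrt{-119 - 534} = \left(\left(\frac{7}{4} + 54\right) + 1977\right) + \sqrt{-653} = \left(\frac{223}{4} + 1977\right) + i \sqrt{653} = \frac{8131}{4} + i \sqrt{653}$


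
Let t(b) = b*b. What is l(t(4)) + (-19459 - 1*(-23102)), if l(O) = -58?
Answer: 3585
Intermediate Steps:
t(b) = b²
l(t(4)) + (-19459 - 1*(-23102)) = -58 + (-19459 - 1*(-23102)) = -58 + (-19459 + 23102) = -58 + 3643 = 3585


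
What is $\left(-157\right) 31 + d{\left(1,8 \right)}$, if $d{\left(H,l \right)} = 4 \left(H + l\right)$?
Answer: $-4831$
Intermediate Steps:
$d{\left(H,l \right)} = 4 H + 4 l$
$\left(-157\right) 31 + d{\left(1,8 \right)} = \left(-157\right) 31 + \left(4 \cdot 1 + 4 \cdot 8\right) = -4867 + \left(4 + 32\right) = -4867 + 36 = -4831$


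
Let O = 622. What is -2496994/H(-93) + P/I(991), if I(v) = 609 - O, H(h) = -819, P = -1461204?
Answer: 94552846/819 ≈ 1.1545e+5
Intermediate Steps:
I(v) = -13 (I(v) = 609 - 1*622 = 609 - 622 = -13)
-2496994/H(-93) + P/I(991) = -2496994/(-819) - 1461204/(-13) = -2496994*(-1/819) - 1461204*(-1/13) = 2496994/819 + 1461204/13 = 94552846/819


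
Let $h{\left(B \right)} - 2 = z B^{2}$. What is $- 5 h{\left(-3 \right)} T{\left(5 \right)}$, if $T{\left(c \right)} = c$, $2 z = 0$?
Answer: $-50$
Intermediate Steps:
$z = 0$ ($z = \frac{1}{2} \cdot 0 = 0$)
$h{\left(B \right)} = 2$ ($h{\left(B \right)} = 2 + 0 B^{2} = 2 + 0 = 2$)
$- 5 h{\left(-3 \right)} T{\left(5 \right)} = \left(-5\right) 2 \cdot 5 = \left(-10\right) 5 = -50$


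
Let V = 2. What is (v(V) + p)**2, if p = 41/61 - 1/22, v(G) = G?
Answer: 12425625/1800964 ≈ 6.8994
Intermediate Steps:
p = 841/1342 (p = 41*(1/61) - 1*1/22 = 41/61 - 1/22 = 841/1342 ≈ 0.62668)
(v(V) + p)**2 = (2 + 841/1342)**2 = (3525/1342)**2 = 12425625/1800964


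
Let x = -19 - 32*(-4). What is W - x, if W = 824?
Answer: 715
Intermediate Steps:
x = 109 (x = -19 + 128 = 109)
W - x = 824 - 1*109 = 824 - 109 = 715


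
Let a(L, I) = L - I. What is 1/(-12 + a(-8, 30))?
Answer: -1/50 ≈ -0.020000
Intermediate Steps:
1/(-12 + a(-8, 30)) = 1/(-12 + (-8 - 1*30)) = 1/(-12 + (-8 - 30)) = 1/(-12 - 38) = 1/(-50) = -1/50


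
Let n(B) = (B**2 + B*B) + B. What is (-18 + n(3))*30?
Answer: 90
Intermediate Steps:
n(B) = B + 2*B**2 (n(B) = (B**2 + B**2) + B = 2*B**2 + B = B + 2*B**2)
(-18 + n(3))*30 = (-18 + 3*(1 + 2*3))*30 = (-18 + 3*(1 + 6))*30 = (-18 + 3*7)*30 = (-18 + 21)*30 = 3*30 = 90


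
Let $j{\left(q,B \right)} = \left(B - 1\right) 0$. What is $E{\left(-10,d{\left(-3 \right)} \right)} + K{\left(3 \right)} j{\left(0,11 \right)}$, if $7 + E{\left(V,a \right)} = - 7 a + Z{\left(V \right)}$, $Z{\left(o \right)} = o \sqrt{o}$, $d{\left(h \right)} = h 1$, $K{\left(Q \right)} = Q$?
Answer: $14 - 10 i \sqrt{10} \approx 14.0 - 31.623 i$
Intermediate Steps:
$j{\left(q,B \right)} = 0$ ($j{\left(q,B \right)} = \left(-1 + B\right) 0 = 0$)
$d{\left(h \right)} = h$
$Z{\left(o \right)} = o^{\frac{3}{2}}$
$E{\left(V,a \right)} = -7 + V^{\frac{3}{2}} - 7 a$ ($E{\left(V,a \right)} = -7 + \left(- 7 a + V^{\frac{3}{2}}\right) = -7 + \left(V^{\frac{3}{2}} - 7 a\right) = -7 + V^{\frac{3}{2}} - 7 a$)
$E{\left(-10,d{\left(-3 \right)} \right)} + K{\left(3 \right)} j{\left(0,11 \right)} = \left(-7 + \left(-10\right)^{\frac{3}{2}} - -21\right) + 3 \cdot 0 = \left(-7 - 10 i \sqrt{10} + 21\right) + 0 = \left(14 - 10 i \sqrt{10}\right) + 0 = 14 - 10 i \sqrt{10}$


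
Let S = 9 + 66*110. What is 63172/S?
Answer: 63172/7269 ≈ 8.6906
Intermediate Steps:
S = 7269 (S = 9 + 7260 = 7269)
63172/S = 63172/7269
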